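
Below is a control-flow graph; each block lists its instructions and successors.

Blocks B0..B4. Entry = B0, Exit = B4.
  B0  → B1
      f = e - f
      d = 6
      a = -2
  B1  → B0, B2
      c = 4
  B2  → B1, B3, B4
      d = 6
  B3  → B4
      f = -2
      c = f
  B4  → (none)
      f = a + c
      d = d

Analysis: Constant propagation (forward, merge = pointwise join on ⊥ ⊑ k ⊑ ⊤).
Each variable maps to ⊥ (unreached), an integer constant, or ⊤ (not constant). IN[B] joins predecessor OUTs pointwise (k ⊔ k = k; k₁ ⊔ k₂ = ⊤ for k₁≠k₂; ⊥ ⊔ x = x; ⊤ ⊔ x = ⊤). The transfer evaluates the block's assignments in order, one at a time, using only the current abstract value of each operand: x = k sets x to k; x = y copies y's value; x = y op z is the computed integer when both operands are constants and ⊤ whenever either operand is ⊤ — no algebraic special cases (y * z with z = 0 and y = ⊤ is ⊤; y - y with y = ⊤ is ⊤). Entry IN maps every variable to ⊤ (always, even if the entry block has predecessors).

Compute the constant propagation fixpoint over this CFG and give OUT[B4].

Answer: {a: -2, b: ⊤, c: ⊤, d: 6, e: ⊤, f: ⊤}

Trace:
Fixpoint table:
  B0: | IN=(all ⊤) | OUT={a:-2, d:6; rest ⊤}
  B1: | IN={a:-2, d:6; rest ⊤} | OUT={a:-2, c:4, d:6; rest ⊤}
  B2: | IN={a:-2, c:4, d:6; rest ⊤} | OUT={a:-2, c:4, d:6; rest ⊤}
  B3: | IN={a:-2, c:4, d:6; rest ⊤} | OUT={a:-2, c:-2, d:6, f:-2; rest ⊤}
  B4: | IN={a:-2, d:6; rest ⊤} | OUT={a:-2, d:6; rest ⊤}

Merge at B4: IN[B4] = OUT[B2] ⊔ OUT[B3] = {a: -2, b: ⊤, c: ⊤, d: 6, e: ⊤, f: ⊤}
Applying B4's transfer function to that IN value gives OUT[B4] (row B4 above).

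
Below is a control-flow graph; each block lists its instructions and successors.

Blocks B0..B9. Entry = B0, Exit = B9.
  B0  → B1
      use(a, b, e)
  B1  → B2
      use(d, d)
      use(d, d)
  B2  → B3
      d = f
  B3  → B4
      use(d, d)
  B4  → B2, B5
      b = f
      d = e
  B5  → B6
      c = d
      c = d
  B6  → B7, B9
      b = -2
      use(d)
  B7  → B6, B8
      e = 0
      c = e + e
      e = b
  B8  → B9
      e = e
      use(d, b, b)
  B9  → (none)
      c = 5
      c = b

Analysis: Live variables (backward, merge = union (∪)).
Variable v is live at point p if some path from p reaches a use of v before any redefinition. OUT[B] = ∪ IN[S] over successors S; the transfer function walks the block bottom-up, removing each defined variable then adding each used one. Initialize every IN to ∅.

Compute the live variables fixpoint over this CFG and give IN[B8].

Converged values:
  B0: | IN={a, b, d, e, f} | OUT={d, e, f}
  B1: | IN={d, e, f} | OUT={e, f}
  B2: | IN={e, f} | OUT={d, e, f}
  B3: | IN={d, e, f} | OUT={e, f}
  B4: | IN={e, f} | OUT={d, e, f}
  B5: | IN={d} | OUT={d}
  B6: | IN={d} | OUT={b, d}
  B7: | IN={b, d} | OUT={b, d, e}
  B8: | IN={b, d, e} | OUT={b}
  B9: | IN={b} | OUT={}

Merge at B8: OUT[B8] = IN[B9] = {b}
Applying B8's transfer function to that OUT value gives IN[B8] (row B8 above).

Answer: {b, d, e}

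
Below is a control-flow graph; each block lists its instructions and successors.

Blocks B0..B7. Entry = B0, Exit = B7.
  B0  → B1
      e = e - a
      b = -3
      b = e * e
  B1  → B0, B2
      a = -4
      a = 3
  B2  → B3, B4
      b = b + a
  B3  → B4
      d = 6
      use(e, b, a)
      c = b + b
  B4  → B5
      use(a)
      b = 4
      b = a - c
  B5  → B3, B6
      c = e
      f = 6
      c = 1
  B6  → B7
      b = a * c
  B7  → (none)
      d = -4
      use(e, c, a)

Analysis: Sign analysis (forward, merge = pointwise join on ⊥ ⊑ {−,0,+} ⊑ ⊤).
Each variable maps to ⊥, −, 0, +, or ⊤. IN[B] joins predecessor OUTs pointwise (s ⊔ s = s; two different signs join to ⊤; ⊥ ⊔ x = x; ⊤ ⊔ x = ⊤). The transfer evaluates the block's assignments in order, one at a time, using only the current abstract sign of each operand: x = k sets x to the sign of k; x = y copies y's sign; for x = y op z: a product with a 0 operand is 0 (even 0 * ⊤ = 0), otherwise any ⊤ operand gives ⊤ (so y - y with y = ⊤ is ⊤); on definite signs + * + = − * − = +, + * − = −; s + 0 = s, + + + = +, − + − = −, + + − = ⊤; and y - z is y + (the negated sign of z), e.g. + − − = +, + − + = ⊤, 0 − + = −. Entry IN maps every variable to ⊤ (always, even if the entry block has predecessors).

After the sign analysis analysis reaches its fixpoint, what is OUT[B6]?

Per-block solution:
  B0: | IN=(all ⊤) | OUT=(all ⊤)
  B1: | IN=(all ⊤) | OUT={a:+; rest ⊤}
  B2: | IN={a:+; rest ⊤} | OUT={a:+; rest ⊤}
  B3: | IN={a:+; rest ⊤} | OUT={a:+, d:+; rest ⊤}
  B4: | IN={a:+; rest ⊤} | OUT={a:+; rest ⊤}
  B5: | IN={a:+; rest ⊤} | OUT={a:+, c:+, f:+; rest ⊤}
  B6: | IN={a:+, c:+, f:+; rest ⊤} | OUT={a:+, b:+, c:+, f:+; rest ⊤}
  B7: | IN={a:+, b:+, c:+, f:+; rest ⊤} | OUT={a:+, b:+, c:+, d:-, f:+; rest ⊤}

Merge at B6: IN[B6] = OUT[B5] = {a: +, b: ⊤, c: +, d: ⊤, e: ⊤, f: +}
Applying B6's transfer function to that IN value gives OUT[B6] (row B6 above).

Answer: {a: +, b: +, c: +, d: ⊤, e: ⊤, f: +}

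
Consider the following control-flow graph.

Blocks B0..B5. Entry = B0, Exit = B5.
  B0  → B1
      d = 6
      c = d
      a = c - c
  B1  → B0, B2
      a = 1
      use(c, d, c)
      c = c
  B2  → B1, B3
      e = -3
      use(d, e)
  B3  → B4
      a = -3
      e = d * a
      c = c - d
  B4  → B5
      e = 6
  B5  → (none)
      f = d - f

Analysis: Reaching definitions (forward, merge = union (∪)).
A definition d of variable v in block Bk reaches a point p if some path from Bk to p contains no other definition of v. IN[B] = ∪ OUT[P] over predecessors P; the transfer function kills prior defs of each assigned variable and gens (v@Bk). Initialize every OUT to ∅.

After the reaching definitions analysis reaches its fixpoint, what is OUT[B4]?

Answer: {a@B3, c@B3, d@B0, e@B4}

Derivation:
Fixpoint table:
  B0:   IN={a@B1, c@B1, d@B0, e@B2}   OUT={a@B0, c@B0, d@B0, e@B2}
  B1:   IN={a@B0, a@B1, c@B0, c@B1, d@B0, e@B2}   OUT={a@B1, c@B1, d@B0, e@B2}
  B2:   IN={a@B1, c@B1, d@B0, e@B2}   OUT={a@B1, c@B1, d@B0, e@B2}
  B3:   IN={a@B1, c@B1, d@B0, e@B2}   OUT={a@B3, c@B3, d@B0, e@B3}
  B4:   IN={a@B3, c@B3, d@B0, e@B3}   OUT={a@B3, c@B3, d@B0, e@B4}
  B5:   IN={a@B3, c@B3, d@B0, e@B4}   OUT={a@B3, c@B3, d@B0, e@B4, f@B5}

Merge at B4: IN[B4] = OUT[B3] = {a@B3, c@B3, d@B0, e@B3}
Applying B4's transfer function to that IN value gives OUT[B4] (row B4 above).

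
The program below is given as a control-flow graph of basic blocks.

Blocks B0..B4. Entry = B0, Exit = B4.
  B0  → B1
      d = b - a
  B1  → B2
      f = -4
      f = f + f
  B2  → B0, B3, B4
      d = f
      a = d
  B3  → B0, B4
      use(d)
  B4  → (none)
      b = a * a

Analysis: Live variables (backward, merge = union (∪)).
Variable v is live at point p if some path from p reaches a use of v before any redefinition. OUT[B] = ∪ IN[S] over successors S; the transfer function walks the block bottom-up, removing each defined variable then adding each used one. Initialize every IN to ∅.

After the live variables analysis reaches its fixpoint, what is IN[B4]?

Answer: {a}

Trace:
Converged values:
  B0: | IN={a, b} | OUT={b}
  B1: | IN={b} | OUT={b, f}
  B2: | IN={b, f} | OUT={a, b, d}
  B3: | IN={a, b, d} | OUT={a, b}
  B4: | IN={a} | OUT={}

B4 is the boundary node: OUT[B4] = {}
Applying B4's transfer function to that OUT value gives IN[B4] (row B4 above).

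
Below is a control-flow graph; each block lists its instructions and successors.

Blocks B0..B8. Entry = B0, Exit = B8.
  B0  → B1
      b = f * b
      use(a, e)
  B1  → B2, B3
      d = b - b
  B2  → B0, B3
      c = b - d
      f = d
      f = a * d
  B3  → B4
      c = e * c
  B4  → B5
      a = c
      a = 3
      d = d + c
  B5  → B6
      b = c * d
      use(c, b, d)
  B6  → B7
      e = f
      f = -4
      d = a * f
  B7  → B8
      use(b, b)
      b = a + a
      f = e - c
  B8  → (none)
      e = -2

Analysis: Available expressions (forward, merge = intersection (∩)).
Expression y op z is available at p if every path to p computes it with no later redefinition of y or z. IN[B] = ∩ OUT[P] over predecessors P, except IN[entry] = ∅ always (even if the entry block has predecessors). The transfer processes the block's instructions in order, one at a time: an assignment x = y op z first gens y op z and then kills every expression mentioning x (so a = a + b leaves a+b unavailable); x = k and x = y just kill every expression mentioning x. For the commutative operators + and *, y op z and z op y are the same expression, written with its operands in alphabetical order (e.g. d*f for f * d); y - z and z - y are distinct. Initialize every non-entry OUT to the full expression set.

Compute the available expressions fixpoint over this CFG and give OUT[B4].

Answer: {b-b}

Trace:
Per-block solution:
  B0:   IN={}   OUT={}
  B1:   IN={}   OUT={b-b}
  B2:   IN={b-b}   OUT={a*d, b-b, b-d}
  B3:   IN={b-b}   OUT={b-b}
  B4:   IN={b-b}   OUT={b-b}
  B5:   IN={b-b}   OUT={c*d}
  B6:   IN={c*d}   OUT={a*f}
  B7:   IN={a*f}   OUT={a+a, e-c}
  B8:   IN={a+a, e-c}   OUT={a+a}

Merge at B4: IN[B4] = OUT[B3] = {b-b}
Applying B4's transfer function to that IN value gives OUT[B4] (row B4 above).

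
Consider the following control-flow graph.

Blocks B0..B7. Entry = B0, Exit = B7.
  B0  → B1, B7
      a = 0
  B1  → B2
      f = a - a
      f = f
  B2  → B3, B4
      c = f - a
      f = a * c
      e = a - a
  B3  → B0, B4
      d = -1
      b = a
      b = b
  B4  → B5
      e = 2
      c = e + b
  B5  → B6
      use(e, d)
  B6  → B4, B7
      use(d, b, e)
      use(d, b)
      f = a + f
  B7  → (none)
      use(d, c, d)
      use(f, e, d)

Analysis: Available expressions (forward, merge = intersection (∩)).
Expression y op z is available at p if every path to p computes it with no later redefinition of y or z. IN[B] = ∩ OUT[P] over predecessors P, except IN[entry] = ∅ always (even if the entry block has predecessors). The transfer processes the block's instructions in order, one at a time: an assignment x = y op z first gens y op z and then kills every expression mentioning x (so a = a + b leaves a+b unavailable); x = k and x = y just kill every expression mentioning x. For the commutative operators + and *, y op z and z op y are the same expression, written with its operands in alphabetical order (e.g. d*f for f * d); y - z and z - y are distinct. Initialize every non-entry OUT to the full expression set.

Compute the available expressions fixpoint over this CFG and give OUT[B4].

Answer: {a-a, b+e}

Trace:
Per-block solution:
  B0:   IN={}   OUT={}
  B1:   IN={}   OUT={a-a}
  B2:   IN={a-a}   OUT={a*c, a-a}
  B3:   IN={a*c, a-a}   OUT={a*c, a-a}
  B4:   IN={a-a}   OUT={a-a, b+e}
  B5:   IN={a-a, b+e}   OUT={a-a, b+e}
  B6:   IN={a-a, b+e}   OUT={a-a, b+e}
  B7:   IN={}   OUT={}

Merge at B4: IN[B4] = OUT[B2] ∩ OUT[B3] ∩ OUT[B6] = {a-a}
Applying B4's transfer function to that IN value gives OUT[B4] (row B4 above).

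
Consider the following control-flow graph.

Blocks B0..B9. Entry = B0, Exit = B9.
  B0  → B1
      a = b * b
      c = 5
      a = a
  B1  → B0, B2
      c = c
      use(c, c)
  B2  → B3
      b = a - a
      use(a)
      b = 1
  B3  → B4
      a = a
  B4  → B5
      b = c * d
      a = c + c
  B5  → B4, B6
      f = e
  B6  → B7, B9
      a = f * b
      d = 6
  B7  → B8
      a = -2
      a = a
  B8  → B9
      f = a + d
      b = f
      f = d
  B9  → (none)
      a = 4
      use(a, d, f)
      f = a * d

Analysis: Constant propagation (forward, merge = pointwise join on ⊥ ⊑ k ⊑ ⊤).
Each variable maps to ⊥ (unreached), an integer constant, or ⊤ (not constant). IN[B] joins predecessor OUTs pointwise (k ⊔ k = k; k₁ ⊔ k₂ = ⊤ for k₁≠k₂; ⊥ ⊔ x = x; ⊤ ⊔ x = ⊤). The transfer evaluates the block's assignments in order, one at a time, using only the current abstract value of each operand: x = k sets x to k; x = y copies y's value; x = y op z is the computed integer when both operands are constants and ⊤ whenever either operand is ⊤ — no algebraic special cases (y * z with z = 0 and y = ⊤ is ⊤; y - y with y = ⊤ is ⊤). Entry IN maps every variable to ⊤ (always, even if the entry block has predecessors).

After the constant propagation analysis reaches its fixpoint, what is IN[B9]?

Answer: {a: ⊤, b: ⊤, c: 5, d: 6, e: ⊤, f: ⊤}

Working:
Per-block solution:
  B0:  IN=(all ⊤)  OUT={c:5; rest ⊤}
  B1:  IN={c:5; rest ⊤}  OUT={c:5; rest ⊤}
  B2:  IN={c:5; rest ⊤}  OUT={b:1, c:5; rest ⊤}
  B3:  IN={b:1, c:5; rest ⊤}  OUT={b:1, c:5; rest ⊤}
  B4:  IN={c:5; rest ⊤}  OUT={a:10, c:5; rest ⊤}
  B5:  IN={a:10, c:5; rest ⊤}  OUT={a:10, c:5; rest ⊤}
  B6:  IN={a:10, c:5; rest ⊤}  OUT={c:5, d:6; rest ⊤}
  B7:  IN={c:5, d:6; rest ⊤}  OUT={a:-2, c:5, d:6; rest ⊤}
  B8:  IN={a:-2, c:5, d:6; rest ⊤}  OUT={a:-2, b:4, c:5, d:6, f:6; rest ⊤}
  B9:  IN={c:5, d:6; rest ⊤}  OUT={a:4, c:5, d:6, f:24; rest ⊤}

Merge at B9: IN[B9] = OUT[B6] ⊔ OUT[B8] = {a: ⊤, b: ⊤, c: 5, d: 6, e: ⊤, f: ⊤}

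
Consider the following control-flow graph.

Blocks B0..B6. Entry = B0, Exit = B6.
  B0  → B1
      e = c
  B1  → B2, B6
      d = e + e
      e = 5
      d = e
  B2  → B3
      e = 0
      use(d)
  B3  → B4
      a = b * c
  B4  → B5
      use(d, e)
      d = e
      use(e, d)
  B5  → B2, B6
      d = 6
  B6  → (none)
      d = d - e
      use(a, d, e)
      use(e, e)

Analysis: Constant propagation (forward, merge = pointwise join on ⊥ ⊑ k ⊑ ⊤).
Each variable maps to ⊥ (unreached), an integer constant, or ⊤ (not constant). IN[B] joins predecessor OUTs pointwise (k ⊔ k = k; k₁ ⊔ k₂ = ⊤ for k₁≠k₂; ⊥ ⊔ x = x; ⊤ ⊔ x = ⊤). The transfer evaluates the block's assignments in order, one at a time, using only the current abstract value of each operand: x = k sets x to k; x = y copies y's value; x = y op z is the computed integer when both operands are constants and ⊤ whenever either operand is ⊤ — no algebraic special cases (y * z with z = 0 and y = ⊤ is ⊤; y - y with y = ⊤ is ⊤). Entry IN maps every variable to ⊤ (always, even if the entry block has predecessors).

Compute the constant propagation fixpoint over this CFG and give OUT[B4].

Per-block solution:
  B0: | IN=(all ⊤) | OUT=(all ⊤)
  B1: | IN=(all ⊤) | OUT={d:5, e:5; rest ⊤}
  B2: | IN=(all ⊤) | OUT={e:0; rest ⊤}
  B3: | IN={e:0; rest ⊤} | OUT={e:0; rest ⊤}
  B4: | IN={e:0; rest ⊤} | OUT={d:0, e:0; rest ⊤}
  B5: | IN={d:0, e:0; rest ⊤} | OUT={d:6, e:0; rest ⊤}
  B6: | IN=(all ⊤) | OUT=(all ⊤)

Merge at B4: IN[B4] = OUT[B3] = {a: ⊤, b: ⊤, c: ⊤, d: ⊤, e: 0, f: ⊤}
Applying B4's transfer function to that IN value gives OUT[B4] (row B4 above).

Answer: {a: ⊤, b: ⊤, c: ⊤, d: 0, e: 0, f: ⊤}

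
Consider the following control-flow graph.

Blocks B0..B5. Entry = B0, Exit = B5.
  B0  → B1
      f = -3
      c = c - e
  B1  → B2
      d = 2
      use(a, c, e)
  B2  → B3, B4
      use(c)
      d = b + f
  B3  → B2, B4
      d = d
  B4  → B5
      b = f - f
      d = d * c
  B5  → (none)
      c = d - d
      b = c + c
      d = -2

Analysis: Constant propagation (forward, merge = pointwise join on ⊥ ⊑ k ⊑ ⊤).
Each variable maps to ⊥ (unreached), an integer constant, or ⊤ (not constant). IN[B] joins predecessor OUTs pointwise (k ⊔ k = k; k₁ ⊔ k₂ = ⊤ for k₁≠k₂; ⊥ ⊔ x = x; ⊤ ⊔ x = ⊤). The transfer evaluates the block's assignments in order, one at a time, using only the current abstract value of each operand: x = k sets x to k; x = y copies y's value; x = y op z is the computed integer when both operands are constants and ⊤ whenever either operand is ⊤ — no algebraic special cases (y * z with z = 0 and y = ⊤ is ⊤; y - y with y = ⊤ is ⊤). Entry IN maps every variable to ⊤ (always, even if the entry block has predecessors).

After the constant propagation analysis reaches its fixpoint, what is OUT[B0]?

Answer: {a: ⊤, b: ⊤, c: ⊤, d: ⊤, e: ⊤, f: -3}

Derivation:
Per-block solution:
  B0:  IN=(all ⊤)  OUT={f:-3; rest ⊤}
  B1:  IN={f:-3; rest ⊤}  OUT={d:2, f:-3; rest ⊤}
  B2:  IN={f:-3; rest ⊤}  OUT={f:-3; rest ⊤}
  B3:  IN={f:-3; rest ⊤}  OUT={f:-3; rest ⊤}
  B4:  IN={f:-3; rest ⊤}  OUT={b:0, f:-3; rest ⊤}
  B5:  IN={b:0, f:-3; rest ⊤}  OUT={d:-2, f:-3; rest ⊤}

B0 is the boundary node: IN[B0] = {a: ⊤, b: ⊤, c: ⊤, d: ⊤, e: ⊤, f: ⊤}
Applying B0's transfer function to that IN value gives OUT[B0] (row B0 above).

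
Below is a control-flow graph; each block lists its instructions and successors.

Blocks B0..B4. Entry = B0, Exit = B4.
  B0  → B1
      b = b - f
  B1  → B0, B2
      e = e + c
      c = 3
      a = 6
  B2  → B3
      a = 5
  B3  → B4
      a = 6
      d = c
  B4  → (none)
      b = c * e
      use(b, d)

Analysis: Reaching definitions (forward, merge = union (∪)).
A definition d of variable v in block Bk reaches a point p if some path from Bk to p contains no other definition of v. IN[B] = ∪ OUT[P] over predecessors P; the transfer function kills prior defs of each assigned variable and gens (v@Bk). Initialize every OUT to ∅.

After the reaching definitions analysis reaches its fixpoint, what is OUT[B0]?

Fixpoint table:
  B0:   IN={a@B1, b@B0, c@B1, e@B1}   OUT={a@B1, b@B0, c@B1, e@B1}
  B1:   IN={a@B1, b@B0, c@B1, e@B1}   OUT={a@B1, b@B0, c@B1, e@B1}
  B2:   IN={a@B1, b@B0, c@B1, e@B1}   OUT={a@B2, b@B0, c@B1, e@B1}
  B3:   IN={a@B2, b@B0, c@B1, e@B1}   OUT={a@B3, b@B0, c@B1, d@B3, e@B1}
  B4:   IN={a@B3, b@B0, c@B1, d@B3, e@B1}   OUT={a@B3, b@B4, c@B1, d@B3, e@B1}

Merge at B0 (entry node, so the boundary value {} is joined with the incoming edge(s)): IN[B0] = {} ⊔ OUT[B1] = {a@B1, b@B0, c@B1, e@B1}
Applying B0's transfer function to that IN value gives OUT[B0] (row B0 above).

Answer: {a@B1, b@B0, c@B1, e@B1}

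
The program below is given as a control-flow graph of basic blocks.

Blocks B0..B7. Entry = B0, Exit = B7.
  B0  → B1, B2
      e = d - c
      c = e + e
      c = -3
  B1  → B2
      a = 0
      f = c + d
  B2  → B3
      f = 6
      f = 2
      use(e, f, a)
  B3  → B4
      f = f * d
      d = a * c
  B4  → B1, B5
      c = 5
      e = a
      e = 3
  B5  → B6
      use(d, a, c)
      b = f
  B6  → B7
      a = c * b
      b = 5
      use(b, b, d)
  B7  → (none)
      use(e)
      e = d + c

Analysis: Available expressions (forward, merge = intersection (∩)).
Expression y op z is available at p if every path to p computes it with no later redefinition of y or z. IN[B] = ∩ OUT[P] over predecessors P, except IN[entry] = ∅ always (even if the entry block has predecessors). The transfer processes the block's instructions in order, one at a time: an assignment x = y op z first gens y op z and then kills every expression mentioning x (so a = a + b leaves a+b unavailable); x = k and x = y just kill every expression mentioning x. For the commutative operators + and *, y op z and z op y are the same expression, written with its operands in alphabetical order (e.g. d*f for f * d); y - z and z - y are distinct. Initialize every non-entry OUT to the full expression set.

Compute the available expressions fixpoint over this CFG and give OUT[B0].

Answer: {e+e}

Trace:
Fixpoint table:
  B0: | IN={} | OUT={e+e}
  B1: | IN={} | OUT={c+d}
  B2: | IN={} | OUT={}
  B3: | IN={} | OUT={a*c}
  B4: | IN={a*c} | OUT={}
  B5: | IN={} | OUT={}
  B6: | IN={} | OUT={}
  B7: | IN={} | OUT={c+d}

B0 is the boundary node: IN[B0] = {}
Applying B0's transfer function to that IN value gives OUT[B0] (row B0 above).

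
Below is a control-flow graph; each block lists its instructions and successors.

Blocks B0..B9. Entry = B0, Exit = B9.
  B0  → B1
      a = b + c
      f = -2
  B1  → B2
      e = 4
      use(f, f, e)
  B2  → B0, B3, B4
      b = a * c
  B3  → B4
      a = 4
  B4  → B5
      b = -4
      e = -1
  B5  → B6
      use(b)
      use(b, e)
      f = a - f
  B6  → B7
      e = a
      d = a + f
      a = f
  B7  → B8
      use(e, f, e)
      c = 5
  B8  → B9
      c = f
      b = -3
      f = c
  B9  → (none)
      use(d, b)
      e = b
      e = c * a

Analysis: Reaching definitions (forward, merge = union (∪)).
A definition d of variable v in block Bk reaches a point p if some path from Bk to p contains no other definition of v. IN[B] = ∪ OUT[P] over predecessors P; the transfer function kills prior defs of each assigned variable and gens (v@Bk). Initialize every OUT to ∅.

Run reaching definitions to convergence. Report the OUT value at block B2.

Per-block solution:
  B0:   IN={a@B0, b@B2, e@B1, f@B0}   OUT={a@B0, b@B2, e@B1, f@B0}
  B1:   IN={a@B0, b@B2, e@B1, f@B0}   OUT={a@B0, b@B2, e@B1, f@B0}
  B2:   IN={a@B0, b@B2, e@B1, f@B0}   OUT={a@B0, b@B2, e@B1, f@B0}
  B3:   IN={a@B0, b@B2, e@B1, f@B0}   OUT={a@B3, b@B2, e@B1, f@B0}
  B4:   IN={a@B0, a@B3, b@B2, e@B1, f@B0}   OUT={a@B0, a@B3, b@B4, e@B4, f@B0}
  B5:   IN={a@B0, a@B3, b@B4, e@B4, f@B0}   OUT={a@B0, a@B3, b@B4, e@B4, f@B5}
  B6:   IN={a@B0, a@B3, b@B4, e@B4, f@B5}   OUT={a@B6, b@B4, d@B6, e@B6, f@B5}
  B7:   IN={a@B6, b@B4, d@B6, e@B6, f@B5}   OUT={a@B6, b@B4, c@B7, d@B6, e@B6, f@B5}
  B8:   IN={a@B6, b@B4, c@B7, d@B6, e@B6, f@B5}   OUT={a@B6, b@B8, c@B8, d@B6, e@B6, f@B8}
  B9:   IN={a@B6, b@B8, c@B8, d@B6, e@B6, f@B8}   OUT={a@B6, b@B8, c@B8, d@B6, e@B9, f@B8}

Merge at B2: IN[B2] = OUT[B1] = {a@B0, b@B2, e@B1, f@B0}
Applying B2's transfer function to that IN value gives OUT[B2] (row B2 above).

Answer: {a@B0, b@B2, e@B1, f@B0}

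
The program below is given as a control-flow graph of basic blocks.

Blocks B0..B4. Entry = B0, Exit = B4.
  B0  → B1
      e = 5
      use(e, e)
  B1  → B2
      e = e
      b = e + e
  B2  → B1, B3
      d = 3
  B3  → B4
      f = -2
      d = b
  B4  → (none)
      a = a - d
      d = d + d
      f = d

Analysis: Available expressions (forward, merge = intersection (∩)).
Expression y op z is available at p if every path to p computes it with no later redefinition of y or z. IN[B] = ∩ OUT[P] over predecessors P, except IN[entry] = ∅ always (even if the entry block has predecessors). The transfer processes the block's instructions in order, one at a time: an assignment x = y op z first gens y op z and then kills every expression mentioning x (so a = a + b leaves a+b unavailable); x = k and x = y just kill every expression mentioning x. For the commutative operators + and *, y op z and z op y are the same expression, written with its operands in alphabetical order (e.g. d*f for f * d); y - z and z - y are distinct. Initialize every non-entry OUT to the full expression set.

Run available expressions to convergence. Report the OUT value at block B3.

Answer: {e+e}

Trace:
Converged values:
  B0:   IN={}   OUT={}
  B1:   IN={}   OUT={e+e}
  B2:   IN={e+e}   OUT={e+e}
  B3:   IN={e+e}   OUT={e+e}
  B4:   IN={e+e}   OUT={e+e}

Merge at B3: IN[B3] = OUT[B2] = {e+e}
Applying B3's transfer function to that IN value gives OUT[B3] (row B3 above).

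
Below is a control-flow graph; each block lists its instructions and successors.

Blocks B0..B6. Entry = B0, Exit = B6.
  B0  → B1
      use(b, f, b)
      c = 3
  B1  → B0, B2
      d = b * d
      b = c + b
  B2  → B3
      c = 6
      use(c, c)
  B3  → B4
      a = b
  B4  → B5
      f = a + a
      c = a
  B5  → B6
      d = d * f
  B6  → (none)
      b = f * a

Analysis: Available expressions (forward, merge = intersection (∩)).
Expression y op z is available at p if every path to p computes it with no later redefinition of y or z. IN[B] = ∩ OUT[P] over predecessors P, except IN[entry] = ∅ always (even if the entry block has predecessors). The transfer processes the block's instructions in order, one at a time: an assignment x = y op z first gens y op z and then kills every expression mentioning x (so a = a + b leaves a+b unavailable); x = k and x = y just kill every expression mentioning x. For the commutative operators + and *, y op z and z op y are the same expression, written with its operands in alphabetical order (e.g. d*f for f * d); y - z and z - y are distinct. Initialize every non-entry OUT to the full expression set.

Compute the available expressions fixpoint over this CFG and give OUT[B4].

Answer: {a+a}

Trace:
Per-block solution:
  B0:   IN={}   OUT={}
  B1:   IN={}   OUT={}
  B2:   IN={}   OUT={}
  B3:   IN={}   OUT={}
  B4:   IN={}   OUT={a+a}
  B5:   IN={a+a}   OUT={a+a}
  B6:   IN={a+a}   OUT={a*f, a+a}

Merge at B4: IN[B4] = OUT[B3] = {}
Applying B4's transfer function to that IN value gives OUT[B4] (row B4 above).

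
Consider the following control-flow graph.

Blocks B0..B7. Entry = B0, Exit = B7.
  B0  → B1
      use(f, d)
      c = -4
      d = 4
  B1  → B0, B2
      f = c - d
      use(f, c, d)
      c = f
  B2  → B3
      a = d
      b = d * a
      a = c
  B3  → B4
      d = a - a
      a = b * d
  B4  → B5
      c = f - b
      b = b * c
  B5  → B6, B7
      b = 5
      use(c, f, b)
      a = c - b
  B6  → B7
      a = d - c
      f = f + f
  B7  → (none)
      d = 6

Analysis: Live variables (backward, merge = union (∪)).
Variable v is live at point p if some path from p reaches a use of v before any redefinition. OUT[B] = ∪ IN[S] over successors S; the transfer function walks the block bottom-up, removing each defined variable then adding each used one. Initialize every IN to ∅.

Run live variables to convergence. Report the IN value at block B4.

Answer: {b, d, f}

Working:
Fixpoint table:
  B0:   IN={d, f}   OUT={c, d}
  B1:   IN={c, d}   OUT={c, d, f}
  B2:   IN={c, d, f}   OUT={a, b, f}
  B3:   IN={a, b, f}   OUT={b, d, f}
  B4:   IN={b, d, f}   OUT={c, d, f}
  B5:   IN={c, d, f}   OUT={c, d, f}
  B6:   IN={c, d, f}   OUT={}
  B7:   IN={}   OUT={}

Merge at B4: OUT[B4] = IN[B5] = {c, d, f}
Applying B4's transfer function to that OUT value gives IN[B4] (row B4 above).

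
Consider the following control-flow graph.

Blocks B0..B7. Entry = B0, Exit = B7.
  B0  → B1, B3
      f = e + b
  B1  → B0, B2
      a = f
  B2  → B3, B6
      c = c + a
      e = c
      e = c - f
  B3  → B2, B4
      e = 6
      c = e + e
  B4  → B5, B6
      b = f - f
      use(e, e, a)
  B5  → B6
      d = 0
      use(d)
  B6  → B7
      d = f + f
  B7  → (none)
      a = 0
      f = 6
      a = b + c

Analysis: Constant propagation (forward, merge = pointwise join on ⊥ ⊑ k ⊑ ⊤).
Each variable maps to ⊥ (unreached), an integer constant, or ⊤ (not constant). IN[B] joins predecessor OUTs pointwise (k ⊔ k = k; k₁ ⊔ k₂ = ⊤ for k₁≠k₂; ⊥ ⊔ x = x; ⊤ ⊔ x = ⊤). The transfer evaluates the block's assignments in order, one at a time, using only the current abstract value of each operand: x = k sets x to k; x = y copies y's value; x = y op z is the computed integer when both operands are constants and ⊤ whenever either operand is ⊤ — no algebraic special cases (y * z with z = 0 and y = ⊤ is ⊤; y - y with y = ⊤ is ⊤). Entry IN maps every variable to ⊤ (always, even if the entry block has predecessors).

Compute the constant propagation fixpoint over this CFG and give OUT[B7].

Converged values:
  B0: | IN=(all ⊤) | OUT=(all ⊤)
  B1: | IN=(all ⊤) | OUT=(all ⊤)
  B2: | IN=(all ⊤) | OUT=(all ⊤)
  B3: | IN=(all ⊤) | OUT={c:12, e:6; rest ⊤}
  B4: | IN={c:12, e:6; rest ⊤} | OUT={c:12, e:6; rest ⊤}
  B5: | IN={c:12, e:6; rest ⊤} | OUT={c:12, d:0, e:6; rest ⊤}
  B6: | IN=(all ⊤) | OUT=(all ⊤)
  B7: | IN=(all ⊤) | OUT={f:6; rest ⊤}

Merge at B7: IN[B7] = OUT[B6] = {a: ⊤, b: ⊤, c: ⊤, d: ⊤, e: ⊤, f: ⊤}
Applying B7's transfer function to that IN value gives OUT[B7] (row B7 above).

Answer: {a: ⊤, b: ⊤, c: ⊤, d: ⊤, e: ⊤, f: 6}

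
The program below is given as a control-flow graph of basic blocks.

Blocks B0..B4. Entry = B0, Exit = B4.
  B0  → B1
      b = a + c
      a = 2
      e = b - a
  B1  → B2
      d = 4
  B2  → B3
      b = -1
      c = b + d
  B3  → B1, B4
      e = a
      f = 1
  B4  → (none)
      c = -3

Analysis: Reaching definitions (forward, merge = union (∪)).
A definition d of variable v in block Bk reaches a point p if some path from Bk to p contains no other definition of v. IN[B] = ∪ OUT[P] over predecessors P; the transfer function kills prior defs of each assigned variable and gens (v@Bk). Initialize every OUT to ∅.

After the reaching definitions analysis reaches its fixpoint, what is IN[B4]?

Fixpoint table:
  B0: | IN={} | OUT={a@B0, b@B0, e@B0}
  B1: | IN={a@B0, b@B0, b@B2, c@B2, d@B1, e@B0, e@B3, f@B3} | OUT={a@B0, b@B0, b@B2, c@B2, d@B1, e@B0, e@B3, f@B3}
  B2: | IN={a@B0, b@B0, b@B2, c@B2, d@B1, e@B0, e@B3, f@B3} | OUT={a@B0, b@B2, c@B2, d@B1, e@B0, e@B3, f@B3}
  B3: | IN={a@B0, b@B2, c@B2, d@B1, e@B0, e@B3, f@B3} | OUT={a@B0, b@B2, c@B2, d@B1, e@B3, f@B3}
  B4: | IN={a@B0, b@B2, c@B2, d@B1, e@B3, f@B3} | OUT={a@B0, b@B2, c@B4, d@B1, e@B3, f@B3}

Merge at B4: IN[B4] = OUT[B3] = {a@B0, b@B2, c@B2, d@B1, e@B3, f@B3}

Answer: {a@B0, b@B2, c@B2, d@B1, e@B3, f@B3}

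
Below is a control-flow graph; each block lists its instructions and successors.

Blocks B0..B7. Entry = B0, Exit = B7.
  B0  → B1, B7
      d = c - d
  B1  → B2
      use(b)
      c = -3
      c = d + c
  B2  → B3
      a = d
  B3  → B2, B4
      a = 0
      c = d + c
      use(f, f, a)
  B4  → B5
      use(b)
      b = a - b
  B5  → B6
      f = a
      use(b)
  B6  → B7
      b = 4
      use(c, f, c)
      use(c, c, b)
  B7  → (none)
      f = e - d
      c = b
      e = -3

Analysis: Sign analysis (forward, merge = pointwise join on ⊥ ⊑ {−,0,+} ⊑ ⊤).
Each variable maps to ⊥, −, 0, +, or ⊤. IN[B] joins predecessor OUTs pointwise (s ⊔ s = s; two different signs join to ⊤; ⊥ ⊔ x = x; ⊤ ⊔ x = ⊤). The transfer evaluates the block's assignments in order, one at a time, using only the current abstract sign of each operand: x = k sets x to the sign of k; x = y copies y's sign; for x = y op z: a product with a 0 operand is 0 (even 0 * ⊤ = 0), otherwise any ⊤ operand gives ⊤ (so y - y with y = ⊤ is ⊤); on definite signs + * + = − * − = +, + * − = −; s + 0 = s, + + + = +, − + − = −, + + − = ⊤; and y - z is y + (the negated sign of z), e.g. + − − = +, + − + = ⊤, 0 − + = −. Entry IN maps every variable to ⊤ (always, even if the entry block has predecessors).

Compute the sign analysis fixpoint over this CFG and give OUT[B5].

Fixpoint table:
  B0: | IN=(all ⊤) | OUT=(all ⊤)
  B1: | IN=(all ⊤) | OUT=(all ⊤)
  B2: | IN=(all ⊤) | OUT=(all ⊤)
  B3: | IN=(all ⊤) | OUT={a:0; rest ⊤}
  B4: | IN={a:0; rest ⊤} | OUT={a:0; rest ⊤}
  B5: | IN={a:0; rest ⊤} | OUT={a:0, f:0; rest ⊤}
  B6: | IN={a:0, f:0; rest ⊤} | OUT={a:0, b:+, f:0; rest ⊤}
  B7: | IN=(all ⊤) | OUT={e:-; rest ⊤}

Merge at B5: IN[B5] = OUT[B4] = {a: 0, b: ⊤, c: ⊤, d: ⊤, e: ⊤, f: ⊤}
Applying B5's transfer function to that IN value gives OUT[B5] (row B5 above).

Answer: {a: 0, b: ⊤, c: ⊤, d: ⊤, e: ⊤, f: 0}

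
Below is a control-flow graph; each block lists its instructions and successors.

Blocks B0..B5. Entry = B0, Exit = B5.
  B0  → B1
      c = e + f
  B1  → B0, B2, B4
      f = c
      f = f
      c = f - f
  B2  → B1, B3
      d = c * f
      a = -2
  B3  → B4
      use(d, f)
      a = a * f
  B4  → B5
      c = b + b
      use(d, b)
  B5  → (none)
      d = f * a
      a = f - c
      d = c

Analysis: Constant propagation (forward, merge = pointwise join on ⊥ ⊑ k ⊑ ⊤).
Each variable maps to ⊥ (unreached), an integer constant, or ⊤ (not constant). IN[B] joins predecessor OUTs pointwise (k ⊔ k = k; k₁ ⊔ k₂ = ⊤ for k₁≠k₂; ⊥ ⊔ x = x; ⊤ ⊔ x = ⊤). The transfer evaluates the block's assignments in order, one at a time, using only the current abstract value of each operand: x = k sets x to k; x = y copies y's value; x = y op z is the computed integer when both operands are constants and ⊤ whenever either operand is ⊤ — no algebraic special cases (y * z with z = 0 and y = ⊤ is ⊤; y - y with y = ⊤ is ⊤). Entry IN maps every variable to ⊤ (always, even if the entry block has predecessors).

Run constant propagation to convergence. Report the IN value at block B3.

Answer: {a: -2, b: ⊤, c: ⊤, d: ⊤, e: ⊤, f: ⊤}

Derivation:
Fixpoint table:
  B0:  IN=(all ⊤)  OUT=(all ⊤)
  B1:  IN=(all ⊤)  OUT=(all ⊤)
  B2:  IN=(all ⊤)  OUT={a:-2; rest ⊤}
  B3:  IN={a:-2; rest ⊤}  OUT=(all ⊤)
  B4:  IN=(all ⊤)  OUT=(all ⊤)
  B5:  IN=(all ⊤)  OUT=(all ⊤)

Merge at B3: IN[B3] = OUT[B2] = {a: -2, b: ⊤, c: ⊤, d: ⊤, e: ⊤, f: ⊤}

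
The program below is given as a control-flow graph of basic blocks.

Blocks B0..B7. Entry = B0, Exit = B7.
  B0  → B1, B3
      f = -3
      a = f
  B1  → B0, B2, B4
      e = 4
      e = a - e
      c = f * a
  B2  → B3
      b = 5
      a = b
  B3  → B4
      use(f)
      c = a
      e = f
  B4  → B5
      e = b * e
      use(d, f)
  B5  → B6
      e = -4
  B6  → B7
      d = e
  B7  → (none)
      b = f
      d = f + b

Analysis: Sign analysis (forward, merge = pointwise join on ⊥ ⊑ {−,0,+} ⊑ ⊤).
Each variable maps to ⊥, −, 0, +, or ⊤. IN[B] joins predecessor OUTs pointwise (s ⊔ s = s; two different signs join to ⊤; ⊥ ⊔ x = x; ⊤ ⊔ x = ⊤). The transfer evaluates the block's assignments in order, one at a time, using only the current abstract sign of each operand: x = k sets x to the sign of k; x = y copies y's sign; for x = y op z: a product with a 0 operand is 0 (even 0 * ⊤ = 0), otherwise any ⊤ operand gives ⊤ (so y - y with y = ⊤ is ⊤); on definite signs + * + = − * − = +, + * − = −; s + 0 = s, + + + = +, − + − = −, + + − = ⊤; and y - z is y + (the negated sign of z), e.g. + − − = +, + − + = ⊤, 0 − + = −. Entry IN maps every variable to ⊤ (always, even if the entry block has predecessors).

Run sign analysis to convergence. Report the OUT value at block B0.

Answer: {a: -, b: ⊤, c: ⊤, d: ⊤, e: ⊤, f: -}

Trace:
Per-block solution:
  B0:  IN=(all ⊤)  OUT={a:-, f:-; rest ⊤}
  B1:  IN={a:-, f:-; rest ⊤}  OUT={a:-, c:+, e:-, f:-; rest ⊤}
  B2:  IN={a:-, c:+, e:-, f:-; rest ⊤}  OUT={a:+, b:+, c:+, e:-, f:-; rest ⊤}
  B3:  IN={f:-; rest ⊤}  OUT={e:-, f:-; rest ⊤}
  B4:  IN={e:-, f:-; rest ⊤}  OUT={f:-; rest ⊤}
  B5:  IN={f:-; rest ⊤}  OUT={e:-, f:-; rest ⊤}
  B6:  IN={e:-, f:-; rest ⊤}  OUT={d:-, e:-, f:-; rest ⊤}
  B7:  IN={d:-, e:-, f:-; rest ⊤}  OUT={b:-, d:-, e:-, f:-; rest ⊤}

Merge at B0 (entry node, so the boundary value (all ⊤) is joined with the incoming edge(s)): IN[B0] = (all ⊤) ⊔ OUT[B1] = {a: ⊤, b: ⊤, c: ⊤, d: ⊤, e: ⊤, f: ⊤}
Applying B0's transfer function to that IN value gives OUT[B0] (row B0 above).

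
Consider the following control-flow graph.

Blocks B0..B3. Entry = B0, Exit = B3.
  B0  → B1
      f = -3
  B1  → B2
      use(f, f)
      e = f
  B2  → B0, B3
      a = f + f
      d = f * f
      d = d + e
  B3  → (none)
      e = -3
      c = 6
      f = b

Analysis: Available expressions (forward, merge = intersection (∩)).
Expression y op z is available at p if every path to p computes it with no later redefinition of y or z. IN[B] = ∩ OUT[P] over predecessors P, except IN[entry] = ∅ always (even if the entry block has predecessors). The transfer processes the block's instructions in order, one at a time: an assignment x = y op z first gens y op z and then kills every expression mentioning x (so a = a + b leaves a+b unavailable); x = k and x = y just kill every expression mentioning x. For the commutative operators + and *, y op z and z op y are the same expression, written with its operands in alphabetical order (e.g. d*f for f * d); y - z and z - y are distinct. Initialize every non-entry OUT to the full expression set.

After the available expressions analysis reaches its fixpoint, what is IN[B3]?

Fixpoint table:
  B0: | IN={} | OUT={}
  B1: | IN={} | OUT={}
  B2: | IN={} | OUT={f*f, f+f}
  B3: | IN={f*f, f+f} | OUT={}

Merge at B3: IN[B3] = OUT[B2] = {f*f, f+f}

Answer: {f*f, f+f}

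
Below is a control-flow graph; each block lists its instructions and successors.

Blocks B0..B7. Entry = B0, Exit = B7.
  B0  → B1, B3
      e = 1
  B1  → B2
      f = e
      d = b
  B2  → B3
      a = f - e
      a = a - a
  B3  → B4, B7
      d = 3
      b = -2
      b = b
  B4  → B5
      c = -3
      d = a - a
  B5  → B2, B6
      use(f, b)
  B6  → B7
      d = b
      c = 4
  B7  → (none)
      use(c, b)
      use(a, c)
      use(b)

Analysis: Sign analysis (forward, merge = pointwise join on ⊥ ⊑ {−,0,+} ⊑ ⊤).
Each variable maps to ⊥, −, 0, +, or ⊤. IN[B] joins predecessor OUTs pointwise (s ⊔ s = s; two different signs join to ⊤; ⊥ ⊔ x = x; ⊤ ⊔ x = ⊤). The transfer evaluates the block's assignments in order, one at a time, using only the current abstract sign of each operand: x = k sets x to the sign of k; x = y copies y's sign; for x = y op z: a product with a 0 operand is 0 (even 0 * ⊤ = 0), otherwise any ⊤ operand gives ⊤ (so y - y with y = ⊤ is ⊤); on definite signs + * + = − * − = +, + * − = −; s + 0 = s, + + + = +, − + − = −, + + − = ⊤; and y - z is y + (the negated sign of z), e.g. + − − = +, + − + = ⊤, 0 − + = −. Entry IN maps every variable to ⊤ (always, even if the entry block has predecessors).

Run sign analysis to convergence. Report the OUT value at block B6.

Fixpoint table:
  B0: | IN=(all ⊤) | OUT={e:+; rest ⊤}
  B1: | IN={e:+; rest ⊤} | OUT={e:+, f:+; rest ⊤}
  B2: | IN={e:+; rest ⊤} | OUT={e:+; rest ⊤}
  B3: | IN={e:+; rest ⊤} | OUT={b:-, d:+, e:+; rest ⊤}
  B4: | IN={b:-, d:+, e:+; rest ⊤} | OUT={b:-, c:-, e:+; rest ⊤}
  B5: | IN={b:-, c:-, e:+; rest ⊤} | OUT={b:-, c:-, e:+; rest ⊤}
  B6: | IN={b:-, c:-, e:+; rest ⊤} | OUT={b:-, c:+, d:-, e:+; rest ⊤}
  B7: | IN={b:-, e:+; rest ⊤} | OUT={b:-, e:+; rest ⊤}

Merge at B6: IN[B6] = OUT[B5] = {a: ⊤, b: -, c: -, d: ⊤, e: +, f: ⊤}
Applying B6's transfer function to that IN value gives OUT[B6] (row B6 above).

Answer: {a: ⊤, b: -, c: +, d: -, e: +, f: ⊤}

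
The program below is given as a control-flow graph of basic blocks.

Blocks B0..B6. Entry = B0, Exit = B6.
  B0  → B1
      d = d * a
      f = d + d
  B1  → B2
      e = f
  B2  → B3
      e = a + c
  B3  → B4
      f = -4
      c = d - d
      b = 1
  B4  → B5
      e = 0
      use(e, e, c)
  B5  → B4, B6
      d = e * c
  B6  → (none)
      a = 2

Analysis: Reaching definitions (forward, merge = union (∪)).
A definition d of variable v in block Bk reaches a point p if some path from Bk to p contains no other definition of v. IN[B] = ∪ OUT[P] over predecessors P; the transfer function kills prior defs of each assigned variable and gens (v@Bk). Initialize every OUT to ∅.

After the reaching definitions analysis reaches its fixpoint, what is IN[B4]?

Answer: {b@B3, c@B3, d@B0, d@B5, e@B2, e@B4, f@B3}

Working:
Converged values:
  B0: | IN={} | OUT={d@B0, f@B0}
  B1: | IN={d@B0, f@B0} | OUT={d@B0, e@B1, f@B0}
  B2: | IN={d@B0, e@B1, f@B0} | OUT={d@B0, e@B2, f@B0}
  B3: | IN={d@B0, e@B2, f@B0} | OUT={b@B3, c@B3, d@B0, e@B2, f@B3}
  B4: | IN={b@B3, c@B3, d@B0, d@B5, e@B2, e@B4, f@B3} | OUT={b@B3, c@B3, d@B0, d@B5, e@B4, f@B3}
  B5: | IN={b@B3, c@B3, d@B0, d@B5, e@B4, f@B3} | OUT={b@B3, c@B3, d@B5, e@B4, f@B3}
  B6: | IN={b@B3, c@B3, d@B5, e@B4, f@B3} | OUT={a@B6, b@B3, c@B3, d@B5, e@B4, f@B3}

Merge at B4: IN[B4] = OUT[B3] ⊔ OUT[B5] = {b@B3, c@B3, d@B0, d@B5, e@B2, e@B4, f@B3}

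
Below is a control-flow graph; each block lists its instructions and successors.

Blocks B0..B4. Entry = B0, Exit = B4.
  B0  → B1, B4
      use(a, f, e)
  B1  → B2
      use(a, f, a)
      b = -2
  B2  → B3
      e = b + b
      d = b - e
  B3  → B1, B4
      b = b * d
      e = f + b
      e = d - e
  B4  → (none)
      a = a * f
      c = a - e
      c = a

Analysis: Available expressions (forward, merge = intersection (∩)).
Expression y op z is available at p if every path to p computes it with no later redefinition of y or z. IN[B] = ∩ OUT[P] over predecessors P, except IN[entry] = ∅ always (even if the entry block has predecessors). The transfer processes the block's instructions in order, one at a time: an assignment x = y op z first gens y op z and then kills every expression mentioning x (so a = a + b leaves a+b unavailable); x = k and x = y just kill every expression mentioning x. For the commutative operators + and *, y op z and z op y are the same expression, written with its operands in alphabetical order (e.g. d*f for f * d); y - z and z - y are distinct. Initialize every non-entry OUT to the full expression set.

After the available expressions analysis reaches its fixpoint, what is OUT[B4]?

Fixpoint table:
  B0:   IN={}   OUT={}
  B1:   IN={}   OUT={}
  B2:   IN={}   OUT={b+b, b-e}
  B3:   IN={b+b, b-e}   OUT={b+f}
  B4:   IN={}   OUT={a-e}

Merge at B4: IN[B4] = OUT[B0] ∩ OUT[B3] = {}
Applying B4's transfer function to that IN value gives OUT[B4] (row B4 above).

Answer: {a-e}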